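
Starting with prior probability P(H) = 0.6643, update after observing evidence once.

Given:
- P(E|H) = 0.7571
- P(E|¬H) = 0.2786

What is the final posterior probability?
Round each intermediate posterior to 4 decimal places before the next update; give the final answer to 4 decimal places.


Sequential Bayesian updating:

Initial prior: P(H) = 0.6643

Update 1:
  P(E) = 0.7571 × 0.6643 + 0.2786 × 0.3357 = 0.50294153 + 0.09352602 = 0.59646755
  P(H|E) = 0.50294153 / 0.59646755 = 0.8432

Final posterior: 0.8432


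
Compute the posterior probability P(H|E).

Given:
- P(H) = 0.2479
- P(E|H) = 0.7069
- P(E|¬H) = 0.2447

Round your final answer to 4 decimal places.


Bayes' theorem: P(H|E) = P(E|H) × P(H) / P(E)

Step 1: Calculate P(E) using law of total probability
P(E) = P(E|H)P(H) + P(E|¬H)P(¬H)
     = 0.7069 × 0.2479 + 0.2447 × 0.7521
     = 0.17524051 + 0.18403887
     = 0.35927938

Step 2: Apply Bayes' theorem
P(H|E) = P(E|H) × P(H) / P(E)
       = 0.17524051 / 0.35927938
       = 0.4878


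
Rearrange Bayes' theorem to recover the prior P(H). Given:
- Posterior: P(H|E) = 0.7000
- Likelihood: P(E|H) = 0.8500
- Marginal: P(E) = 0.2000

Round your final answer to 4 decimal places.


From Bayes' theorem: P(H|E) = P(E|H) × P(H) / P(E)

Rearranging for P(H):
P(H) = P(H|E) × P(E) / P(E|H)
     = 0.7000 × 0.2000 / 0.8500
     = 0.14000000 / 0.8500
     = 0.1647


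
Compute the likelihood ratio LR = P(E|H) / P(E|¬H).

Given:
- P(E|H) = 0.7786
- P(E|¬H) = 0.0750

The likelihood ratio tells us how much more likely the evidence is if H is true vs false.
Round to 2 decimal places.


Likelihood Ratio (LR) = P(E|H) / P(E|¬H)

LR = 0.7786 / 0.0750
   = 10.38

The evidence is 10.38 times more likely if H is true than if H is false.
Because LR exceeds 1, E is evidence for H.


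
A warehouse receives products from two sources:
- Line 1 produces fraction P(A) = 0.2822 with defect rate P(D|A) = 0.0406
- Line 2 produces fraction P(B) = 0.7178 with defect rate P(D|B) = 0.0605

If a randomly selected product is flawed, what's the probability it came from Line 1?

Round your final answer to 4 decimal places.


Let A = from Line 1, D = flawed

Given:
- P(A) = 0.2822, P(B) = 0.7178
- P(D|A) = 0.0406, P(D|B) = 0.0605

Step 1: Find P(D)
P(D) = P(D|A)P(A) + P(D|B)P(B)
     = 0.0406 × 0.2822 + 0.0605 × 0.7178
     = 0.01145732 + 0.04342690
     = 0.05488422

Step 2: Apply Bayes' theorem
P(A|D) = P(D|A)P(A) / P(D)
       = 0.01145732 / 0.05488422
       = 0.2088


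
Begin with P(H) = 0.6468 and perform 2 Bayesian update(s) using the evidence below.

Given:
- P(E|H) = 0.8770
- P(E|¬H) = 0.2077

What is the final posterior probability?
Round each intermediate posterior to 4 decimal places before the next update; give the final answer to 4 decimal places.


Sequential Bayesian updating:

Initial prior: P(H) = 0.6468

Update 1:
  P(E) = 0.8770 × 0.6468 + 0.2077 × 0.3532 = 0.56724360 + 0.07335964 = 0.64060324
  P(H|E) = 0.56724360 / 0.64060324 = 0.8855

Update 2:
  P(E) = 0.8770 × 0.8855 + 0.2077 × 0.1145 = 0.77658350 + 0.02378165 = 0.80036515
  P(H|E) = 0.77658350 / 0.80036515 = 0.9703

Final posterior: 0.9703


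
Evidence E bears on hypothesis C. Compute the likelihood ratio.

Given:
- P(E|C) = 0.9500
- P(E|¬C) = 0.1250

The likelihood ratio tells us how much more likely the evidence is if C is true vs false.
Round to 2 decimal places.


Likelihood Ratio (LR) = P(E|C) / P(E|¬C)

LR = 0.9500 / 0.1250
   = 7.60

The evidence is 7.60 times more likely if C is true than if C is false.
Since LR > 1, the evidence supports C over ¬C.


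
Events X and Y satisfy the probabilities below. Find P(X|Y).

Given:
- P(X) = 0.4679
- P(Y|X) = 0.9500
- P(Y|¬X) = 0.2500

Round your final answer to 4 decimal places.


Bayes' theorem: P(X|Y) = P(Y|X) × P(X) / P(Y)

Step 1: Calculate P(Y) using law of total probability
P(Y) = P(Y|X)P(X) + P(Y|¬X)P(¬X)
     = 0.9500 × 0.4679 + 0.2500 × 0.5321
     = 0.44450500 + 0.13302500
     = 0.57753000

Step 2: Apply Bayes' theorem
P(X|Y) = P(Y|X) × P(X) / P(Y)
       = 0.44450500 / 0.57753000
       = 0.7697


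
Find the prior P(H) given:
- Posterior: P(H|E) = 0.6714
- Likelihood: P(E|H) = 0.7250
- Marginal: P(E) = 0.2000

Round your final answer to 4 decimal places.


From Bayes' theorem: P(H|E) = P(E|H) × P(H) / P(E)

Rearranging for P(H):
P(H) = P(H|E) × P(E) / P(E|H)
     = 0.6714 × 0.2000 / 0.7250
     = 0.13428000 / 0.7250
     = 0.1852


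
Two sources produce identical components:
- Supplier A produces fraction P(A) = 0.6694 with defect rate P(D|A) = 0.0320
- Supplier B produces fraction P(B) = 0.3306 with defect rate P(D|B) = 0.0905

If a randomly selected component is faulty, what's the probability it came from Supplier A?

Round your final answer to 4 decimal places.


Let A = from Supplier A, D = faulty

Given:
- P(A) = 0.6694, P(B) = 0.3306
- P(D|A) = 0.0320, P(D|B) = 0.0905

Step 1: Find P(D)
P(D) = P(D|A)P(A) + P(D|B)P(B)
     = 0.0320 × 0.6694 + 0.0905 × 0.3306
     = 0.02142080 + 0.02991930
     = 0.05134010

Step 2: Apply Bayes' theorem
P(A|D) = P(D|A)P(A) / P(D)
       = 0.02142080 / 0.05134010
       = 0.4172


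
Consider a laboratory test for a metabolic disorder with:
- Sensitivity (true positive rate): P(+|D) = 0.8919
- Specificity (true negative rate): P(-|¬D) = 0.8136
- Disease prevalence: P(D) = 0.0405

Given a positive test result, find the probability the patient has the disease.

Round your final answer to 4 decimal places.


Let D = has disease, + = positive test

Given:
- P(D) = 0.0405 (prevalence)
- P(+|D) = 0.8919 (sensitivity)
- P(-|¬D) = 0.8136 (specificity)
- P(+|¬D) = 0.1864 (false positive rate = 1 - specificity)

Step 1: Find P(+)
P(+) = P(+|D)P(D) + P(+|¬D)P(¬D)
     = 0.8919 × 0.0405 + 0.1864 × 0.9595
     = 0.03612195 + 0.17885080
     = 0.21497275

Step 2: Apply Bayes' theorem for P(D|+)
P(D|+) = P(+|D)P(D) / P(+)
       = 0.03612195 / 0.21497275
       = 0.1680


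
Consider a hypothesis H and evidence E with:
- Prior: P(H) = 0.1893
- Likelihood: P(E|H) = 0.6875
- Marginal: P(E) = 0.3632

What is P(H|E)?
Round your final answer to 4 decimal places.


Using Bayes' theorem:

P(H|E) = P(E|H) × P(H) / P(E)
       = 0.6875 × 0.1893 / 0.3632
       = 0.13014375 / 0.3632
       = 0.3583

The evidence strengthens our belief in H.
Prior: 0.1893 → Posterior: 0.3583


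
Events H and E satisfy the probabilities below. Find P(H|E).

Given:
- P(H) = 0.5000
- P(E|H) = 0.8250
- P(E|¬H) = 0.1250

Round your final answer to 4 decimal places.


Bayes' theorem: P(H|E) = P(E|H) × P(H) / P(E)

Step 1: Calculate P(E) using law of total probability
P(E) = P(E|H)P(H) + P(E|¬H)P(¬H)
     = 0.8250 × 0.5000 + 0.1250 × 0.5000
     = 0.41250000 + 0.06250000
     = 0.47500000

Step 2: Apply Bayes' theorem
P(H|E) = P(E|H) × P(H) / P(E)
       = 0.41250000 / 0.47500000
       = 0.8684


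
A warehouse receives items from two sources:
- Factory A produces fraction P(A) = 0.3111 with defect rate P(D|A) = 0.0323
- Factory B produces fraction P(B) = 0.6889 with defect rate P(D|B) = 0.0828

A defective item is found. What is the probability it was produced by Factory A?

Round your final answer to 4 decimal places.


Let A = from Factory A, D = defective

Given:
- P(A) = 0.3111, P(B) = 0.6889
- P(D|A) = 0.0323, P(D|B) = 0.0828

Step 1: Find P(D)
P(D) = P(D|A)P(A) + P(D|B)P(B)
     = 0.0323 × 0.3111 + 0.0828 × 0.6889
     = 0.01004853 + 0.05704092
     = 0.06708945

Step 2: Apply Bayes' theorem
P(A|D) = P(D|A)P(A) / P(D)
       = 0.01004853 / 0.06708945
       = 0.1498


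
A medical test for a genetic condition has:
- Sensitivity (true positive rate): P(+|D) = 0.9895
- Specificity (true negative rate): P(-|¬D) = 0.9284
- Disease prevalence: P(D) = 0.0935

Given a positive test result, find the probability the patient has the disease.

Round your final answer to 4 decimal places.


Let D = has disease, + = positive test

Given:
- P(D) = 0.0935 (prevalence)
- P(+|D) = 0.9895 (sensitivity)
- P(-|¬D) = 0.9284 (specificity)
- P(+|¬D) = 0.0716 (false positive rate = 1 - specificity)

Step 1: Find P(+)
P(+) = P(+|D)P(D) + P(+|¬D)P(¬D)
     = 0.9895 × 0.0935 + 0.0716 × 0.9065
     = 0.09251825 + 0.06490540
     = 0.15742365

Step 2: Apply Bayes' theorem for P(D|+)
P(D|+) = P(+|D)P(D) / P(+)
       = 0.09251825 / 0.15742365
       = 0.5877


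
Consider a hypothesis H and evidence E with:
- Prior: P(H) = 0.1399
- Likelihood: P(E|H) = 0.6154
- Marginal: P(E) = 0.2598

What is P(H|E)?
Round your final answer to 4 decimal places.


Using Bayes' theorem:

P(H|E) = P(E|H) × P(H) / P(E)
       = 0.6154 × 0.1399 / 0.2598
       = 0.08609446 / 0.2598
       = 0.3314

The evidence strengthens our belief in H.
Prior: 0.1399 → Posterior: 0.3314


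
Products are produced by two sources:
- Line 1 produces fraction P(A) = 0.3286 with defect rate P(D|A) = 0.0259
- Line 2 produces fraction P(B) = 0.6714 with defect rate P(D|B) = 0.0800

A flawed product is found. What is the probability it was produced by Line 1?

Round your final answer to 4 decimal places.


Let A = from Line 1, D = flawed

Given:
- P(A) = 0.3286, P(B) = 0.6714
- P(D|A) = 0.0259, P(D|B) = 0.0800

Step 1: Find P(D)
P(D) = P(D|A)P(A) + P(D|B)P(B)
     = 0.0259 × 0.3286 + 0.0800 × 0.6714
     = 0.00851074 + 0.05371200
     = 0.06222274

Step 2: Apply Bayes' theorem
P(A|D) = P(D|A)P(A) / P(D)
       = 0.00851074 / 0.06222274
       = 0.1368


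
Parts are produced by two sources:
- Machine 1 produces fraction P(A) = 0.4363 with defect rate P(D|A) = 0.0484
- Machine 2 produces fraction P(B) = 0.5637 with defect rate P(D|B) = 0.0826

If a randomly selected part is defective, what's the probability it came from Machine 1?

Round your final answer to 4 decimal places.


Let A = from Machine 1, D = defective

Given:
- P(A) = 0.4363, P(B) = 0.5637
- P(D|A) = 0.0484, P(D|B) = 0.0826

Step 1: Find P(D)
P(D) = P(D|A)P(A) + P(D|B)P(B)
     = 0.0484 × 0.4363 + 0.0826 × 0.5637
     = 0.02111692 + 0.04656162
     = 0.06767854

Step 2: Apply Bayes' theorem
P(A|D) = P(D|A)P(A) / P(D)
       = 0.02111692 / 0.06767854
       = 0.3120


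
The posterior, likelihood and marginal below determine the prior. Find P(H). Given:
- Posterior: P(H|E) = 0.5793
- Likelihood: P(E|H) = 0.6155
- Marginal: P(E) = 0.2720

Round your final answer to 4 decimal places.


From Bayes' theorem: P(H|E) = P(E|H) × P(H) / P(E)

Rearranging for P(H):
P(H) = P(H|E) × P(E) / P(E|H)
     = 0.5793 × 0.2720 / 0.6155
     = 0.15756960 / 0.6155
     = 0.2560


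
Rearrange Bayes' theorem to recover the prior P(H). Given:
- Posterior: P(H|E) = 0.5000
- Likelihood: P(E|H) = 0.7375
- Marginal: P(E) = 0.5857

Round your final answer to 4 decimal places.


From Bayes' theorem: P(H|E) = P(E|H) × P(H) / P(E)

Rearranging for P(H):
P(H) = P(H|E) × P(E) / P(E|H)
     = 0.5000 × 0.5857 / 0.7375
     = 0.29285000 / 0.7375
     = 0.3971


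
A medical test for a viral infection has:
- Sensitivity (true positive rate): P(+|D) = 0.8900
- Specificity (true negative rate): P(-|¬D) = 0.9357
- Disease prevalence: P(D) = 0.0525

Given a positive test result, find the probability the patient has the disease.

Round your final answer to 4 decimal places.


Let D = has disease, + = positive test

Given:
- P(D) = 0.0525 (prevalence)
- P(+|D) = 0.8900 (sensitivity)
- P(-|¬D) = 0.9357 (specificity)
- P(+|¬D) = 0.0643 (false positive rate = 1 - specificity)

Step 1: Find P(+)
P(+) = P(+|D)P(D) + P(+|¬D)P(¬D)
     = 0.8900 × 0.0525 + 0.0643 × 0.9475
     = 0.04672500 + 0.06092425
     = 0.10764925

Step 2: Apply Bayes' theorem for P(D|+)
P(D|+) = P(+|D)P(D) / P(+)
       = 0.04672500 / 0.10764925
       = 0.4340


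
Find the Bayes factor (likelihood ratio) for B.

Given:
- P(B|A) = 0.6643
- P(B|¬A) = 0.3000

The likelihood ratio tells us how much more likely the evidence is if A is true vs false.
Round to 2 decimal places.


Likelihood Ratio (LR) = P(B|A) / P(B|¬A)

LR = 0.6643 / 0.3000
   = 2.21

The evidence is 2.21 times more likely if A is true than if A is false.
Since LR > 1, the evidence supports A over ¬A.


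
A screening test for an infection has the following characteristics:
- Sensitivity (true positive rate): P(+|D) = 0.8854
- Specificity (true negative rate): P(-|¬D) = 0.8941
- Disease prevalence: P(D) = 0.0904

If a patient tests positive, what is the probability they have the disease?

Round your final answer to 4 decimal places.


Let D = has disease, + = positive test

Given:
- P(D) = 0.0904 (prevalence)
- P(+|D) = 0.8854 (sensitivity)
- P(-|¬D) = 0.8941 (specificity)
- P(+|¬D) = 0.1059 (false positive rate = 1 - specificity)

Step 1: Find P(+)
P(+) = P(+|D)P(D) + P(+|¬D)P(¬D)
     = 0.8854 × 0.0904 + 0.1059 × 0.9096
     = 0.08004016 + 0.09632664
     = 0.17636680

Step 2: Apply Bayes' theorem for P(D|+)
P(D|+) = P(+|D)P(D) / P(+)
       = 0.08004016 / 0.17636680
       = 0.4538


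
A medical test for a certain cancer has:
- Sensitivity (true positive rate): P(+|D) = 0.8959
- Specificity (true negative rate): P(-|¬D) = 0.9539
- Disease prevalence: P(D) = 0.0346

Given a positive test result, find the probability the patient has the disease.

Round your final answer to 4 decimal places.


Let D = has disease, + = positive test

Given:
- P(D) = 0.0346 (prevalence)
- P(+|D) = 0.8959 (sensitivity)
- P(-|¬D) = 0.9539 (specificity)
- P(+|¬D) = 0.0461 (false positive rate = 1 - specificity)

Step 1: Find P(+)
P(+) = P(+|D)P(D) + P(+|¬D)P(¬D)
     = 0.8959 × 0.0346 + 0.0461 × 0.9654
     = 0.03099814 + 0.04450494
     = 0.07550308

Step 2: Apply Bayes' theorem for P(D|+)
P(D|+) = P(+|D)P(D) / P(+)
       = 0.03099814 / 0.07550308
       = 0.4106


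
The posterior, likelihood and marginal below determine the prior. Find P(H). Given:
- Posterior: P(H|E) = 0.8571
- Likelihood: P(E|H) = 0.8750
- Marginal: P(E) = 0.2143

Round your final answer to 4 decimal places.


From Bayes' theorem: P(H|E) = P(E|H) × P(H) / P(E)

Rearranging for P(H):
P(H) = P(H|E) × P(E) / P(E|H)
     = 0.8571 × 0.2143 / 0.8750
     = 0.18367653 / 0.8750
     = 0.2099


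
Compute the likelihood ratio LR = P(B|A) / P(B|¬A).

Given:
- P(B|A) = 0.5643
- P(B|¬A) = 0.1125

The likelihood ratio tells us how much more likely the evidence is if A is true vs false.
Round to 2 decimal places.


Likelihood Ratio (LR) = P(B|A) / P(B|¬A)

LR = 0.5643 / 0.1125
   = 5.02

The evidence is 5.02 times more likely if A is true than if A is false.
Because LR exceeds 1, B is evidence for A.


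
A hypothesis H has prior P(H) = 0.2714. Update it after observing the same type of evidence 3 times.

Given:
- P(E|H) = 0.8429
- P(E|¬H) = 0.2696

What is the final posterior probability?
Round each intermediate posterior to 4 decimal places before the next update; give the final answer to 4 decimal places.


Sequential Bayesian updating:

Initial prior: P(H) = 0.2714

Update 1:
  P(E) = 0.8429 × 0.2714 + 0.2696 × 0.7286 = 0.22876306 + 0.19643056 = 0.42519362
  P(H|E) = 0.22876306 / 0.42519362 = 0.5380

Update 2:
  P(E) = 0.8429 × 0.5380 + 0.2696 × 0.4620 = 0.45348020 + 0.12455520 = 0.57803540
  P(H|E) = 0.45348020 / 0.57803540 = 0.7845

Update 3:
  P(E) = 0.8429 × 0.7845 + 0.2696 × 0.2155 = 0.66125505 + 0.05809880 = 0.71935385
  P(H|E) = 0.66125505 / 0.71935385 = 0.9192

Final posterior: 0.9192


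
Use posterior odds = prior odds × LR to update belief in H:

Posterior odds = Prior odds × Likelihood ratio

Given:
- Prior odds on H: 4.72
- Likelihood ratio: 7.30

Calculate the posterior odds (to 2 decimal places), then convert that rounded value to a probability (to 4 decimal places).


Step 1: Calculate posterior odds
Posterior odds = Prior odds × LR
               = 4.72 × 7.30
               = 34.46

Step 2: Convert to probability
P(H|E) = Posterior odds / (1 + Posterior odds)
       = 34.46 / (1 + 34.46)
       = 34.46 / 35.46
       = 0.9718

The evidence increased P(H) from 0.8252 to 0.9718.


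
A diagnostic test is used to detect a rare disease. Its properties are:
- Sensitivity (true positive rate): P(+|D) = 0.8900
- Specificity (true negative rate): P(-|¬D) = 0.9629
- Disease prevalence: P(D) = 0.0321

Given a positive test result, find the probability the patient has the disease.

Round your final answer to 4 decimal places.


Let D = has disease, + = positive test

Given:
- P(D) = 0.0321 (prevalence)
- P(+|D) = 0.8900 (sensitivity)
- P(-|¬D) = 0.9629 (specificity)
- P(+|¬D) = 0.0371 (false positive rate = 1 - specificity)

Step 1: Find P(+)
P(+) = P(+|D)P(D) + P(+|¬D)P(¬D)
     = 0.8900 × 0.0321 + 0.0371 × 0.9679
     = 0.02856900 + 0.03590909
     = 0.06447809

Step 2: Apply Bayes' theorem for P(D|+)
P(D|+) = P(+|D)P(D) / P(+)
       = 0.02856900 / 0.06447809
       = 0.4431


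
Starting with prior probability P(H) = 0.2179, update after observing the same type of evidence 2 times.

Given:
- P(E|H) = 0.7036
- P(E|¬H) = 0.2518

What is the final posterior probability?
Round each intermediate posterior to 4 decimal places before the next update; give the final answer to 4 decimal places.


Sequential Bayesian updating:

Initial prior: P(H) = 0.2179

Update 1:
  P(E) = 0.7036 × 0.2179 + 0.2518 × 0.7821 = 0.15331444 + 0.19693278 = 0.35024722
  P(H|E) = 0.15331444 / 0.35024722 = 0.4377

Update 2:
  P(E) = 0.7036 × 0.4377 + 0.2518 × 0.5623 = 0.30796572 + 0.14158714 = 0.44955286
  P(H|E) = 0.30796572 / 0.44955286 = 0.6850

Final posterior: 0.6850


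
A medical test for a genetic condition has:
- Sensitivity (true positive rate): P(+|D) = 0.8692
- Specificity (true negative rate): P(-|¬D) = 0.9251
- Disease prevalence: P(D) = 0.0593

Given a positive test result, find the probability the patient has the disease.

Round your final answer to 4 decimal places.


Let D = has disease, + = positive test

Given:
- P(D) = 0.0593 (prevalence)
- P(+|D) = 0.8692 (sensitivity)
- P(-|¬D) = 0.9251 (specificity)
- P(+|¬D) = 0.0749 (false positive rate = 1 - specificity)

Step 1: Find P(+)
P(+) = P(+|D)P(D) + P(+|¬D)P(¬D)
     = 0.8692 × 0.0593 + 0.0749 × 0.9407
     = 0.05154356 + 0.07045843
     = 0.12200199

Step 2: Apply Bayes' theorem for P(D|+)
P(D|+) = P(+|D)P(D) / P(+)
       = 0.05154356 / 0.12200199
       = 0.4225


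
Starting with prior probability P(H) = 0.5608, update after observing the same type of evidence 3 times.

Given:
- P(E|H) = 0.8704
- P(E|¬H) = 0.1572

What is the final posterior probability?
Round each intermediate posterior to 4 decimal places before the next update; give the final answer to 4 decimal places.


Sequential Bayesian updating:

Initial prior: P(H) = 0.5608

Update 1:
  P(E) = 0.8704 × 0.5608 + 0.1572 × 0.4392 = 0.48812032 + 0.06904224 = 0.55716256
  P(H|E) = 0.48812032 / 0.55716256 = 0.8761

Update 2:
  P(E) = 0.8704 × 0.8761 + 0.1572 × 0.1239 = 0.76255744 + 0.01947708 = 0.78203452
  P(H|E) = 0.76255744 / 0.78203452 = 0.9751

Update 3:
  P(E) = 0.8704 × 0.9751 + 0.1572 × 0.0249 = 0.84872704 + 0.00391428 = 0.85264132
  P(H|E) = 0.84872704 / 0.85264132 = 0.9954

Final posterior: 0.9954


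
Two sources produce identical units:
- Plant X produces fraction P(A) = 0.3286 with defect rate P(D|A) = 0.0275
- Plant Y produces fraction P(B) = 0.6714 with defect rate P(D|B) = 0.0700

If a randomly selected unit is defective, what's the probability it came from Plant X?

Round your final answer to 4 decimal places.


Let A = from Plant X, D = defective

Given:
- P(A) = 0.3286, P(B) = 0.6714
- P(D|A) = 0.0275, P(D|B) = 0.0700

Step 1: Find P(D)
P(D) = P(D|A)P(A) + P(D|B)P(B)
     = 0.0275 × 0.3286 + 0.0700 × 0.6714
     = 0.00903650 + 0.04699800
     = 0.05603450

Step 2: Apply Bayes' theorem
P(A|D) = P(D|A)P(A) / P(D)
       = 0.00903650 / 0.05603450
       = 0.1613


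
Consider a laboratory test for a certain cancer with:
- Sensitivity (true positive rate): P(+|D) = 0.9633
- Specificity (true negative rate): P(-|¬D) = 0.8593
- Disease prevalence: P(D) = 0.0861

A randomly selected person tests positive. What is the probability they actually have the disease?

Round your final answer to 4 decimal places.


Let D = has disease, + = positive test

Given:
- P(D) = 0.0861 (prevalence)
- P(+|D) = 0.9633 (sensitivity)
- P(-|¬D) = 0.8593 (specificity)
- P(+|¬D) = 0.1407 (false positive rate = 1 - specificity)

Step 1: Find P(+)
P(+) = P(+|D)P(D) + P(+|¬D)P(¬D)
     = 0.9633 × 0.0861 + 0.1407 × 0.9139
     = 0.08294013 + 0.12858573
     = 0.21152586

Step 2: Apply Bayes' theorem for P(D|+)
P(D|+) = P(+|D)P(D) / P(+)
       = 0.08294013 / 0.21152586
       = 0.3921


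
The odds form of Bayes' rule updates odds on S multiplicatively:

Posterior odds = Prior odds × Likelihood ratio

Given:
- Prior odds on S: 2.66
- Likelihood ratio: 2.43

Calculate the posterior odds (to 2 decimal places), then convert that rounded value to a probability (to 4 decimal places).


Step 1: Calculate posterior odds
Posterior odds = Prior odds × LR
               = 2.66 × 2.43
               = 6.46

Step 2: Convert to probability
P(S|E) = Posterior odds / (1 + Posterior odds)
       = 6.46 / (1 + 6.46)
       = 6.46 / 7.46
       = 0.8660

The evidence increased P(S) from 0.7268 to 0.8660.


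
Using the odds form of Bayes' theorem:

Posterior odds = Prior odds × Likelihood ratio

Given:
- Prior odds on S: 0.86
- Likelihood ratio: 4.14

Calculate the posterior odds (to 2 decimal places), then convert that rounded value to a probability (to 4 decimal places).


Step 1: Calculate posterior odds
Posterior odds = Prior odds × LR
               = 0.86 × 4.14
               = 3.56

Step 2: Convert to probability
P(S|E) = Posterior odds / (1 + Posterior odds)
       = 3.56 / (1 + 3.56)
       = 3.56 / 4.56
       = 0.7807

The evidence increased P(S) from 0.4624 to 0.7807.


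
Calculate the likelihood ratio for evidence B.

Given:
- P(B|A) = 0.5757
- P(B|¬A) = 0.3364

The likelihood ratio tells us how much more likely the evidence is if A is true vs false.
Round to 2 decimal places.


Likelihood Ratio (LR) = P(B|A) / P(B|¬A)

LR = 0.5757 / 0.3364
   = 1.71

The evidence is 1.71 times more likely if A is true than if A is false.
Because LR exceeds 1, B is evidence for A.


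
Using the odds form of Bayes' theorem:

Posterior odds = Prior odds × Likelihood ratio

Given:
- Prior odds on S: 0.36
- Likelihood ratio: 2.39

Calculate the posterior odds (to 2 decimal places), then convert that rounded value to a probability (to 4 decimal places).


Step 1: Calculate posterior odds
Posterior odds = Prior odds × LR
               = 0.36 × 2.39
               = 0.86

Step 2: Convert to probability
P(S|E) = Posterior odds / (1 + Posterior odds)
       = 0.86 / (1 + 0.86)
       = 0.86 / 1.86
       = 0.4624

The evidence increased P(S) from 0.2647 to 0.4624.


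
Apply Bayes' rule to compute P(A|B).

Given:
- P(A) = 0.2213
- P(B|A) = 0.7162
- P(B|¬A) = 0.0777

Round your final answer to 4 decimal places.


Bayes' theorem: P(A|B) = P(B|A) × P(A) / P(B)

Step 1: Calculate P(B) using law of total probability
P(B) = P(B|A)P(A) + P(B|¬A)P(¬A)
     = 0.7162 × 0.2213 + 0.0777 × 0.7787
     = 0.15849506 + 0.06050499
     = 0.21900005

Step 2: Apply Bayes' theorem
P(A|B) = P(B|A) × P(A) / P(B)
       = 0.15849506 / 0.21900005
       = 0.7237


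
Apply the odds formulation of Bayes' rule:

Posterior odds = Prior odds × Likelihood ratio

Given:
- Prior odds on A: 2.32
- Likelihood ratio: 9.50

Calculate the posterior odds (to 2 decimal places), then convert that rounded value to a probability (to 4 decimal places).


Step 1: Calculate posterior odds
Posterior odds = Prior odds × LR
               = 2.32 × 9.50
               = 22.04

Step 2: Convert to probability
P(A|E) = Posterior odds / (1 + Posterior odds)
       = 22.04 / (1 + 22.04)
       = 22.04 / 23.04
       = 0.9566

The evidence increased P(A) from 0.6988 to 0.9566.


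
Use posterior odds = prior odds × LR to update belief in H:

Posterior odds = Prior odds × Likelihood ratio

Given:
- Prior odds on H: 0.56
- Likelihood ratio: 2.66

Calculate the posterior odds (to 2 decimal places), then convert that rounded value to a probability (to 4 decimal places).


Step 1: Calculate posterior odds
Posterior odds = Prior odds × LR
               = 0.56 × 2.66
               = 1.49

Step 2: Convert to probability
P(H|E) = Posterior odds / (1 + Posterior odds)
       = 1.49 / (1 + 1.49)
       = 1.49 / 2.49
       = 0.5984

The evidence increased P(H) from 0.3590 to 0.5984.


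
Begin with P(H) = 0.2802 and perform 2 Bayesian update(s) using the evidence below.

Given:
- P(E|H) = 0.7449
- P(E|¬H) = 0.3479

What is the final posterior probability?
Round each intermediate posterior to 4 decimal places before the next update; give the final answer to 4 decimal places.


Sequential Bayesian updating:

Initial prior: P(H) = 0.2802

Update 1:
  P(E) = 0.7449 × 0.2802 + 0.3479 × 0.7198 = 0.20872098 + 0.25041842 = 0.45913940
  P(H|E) = 0.20872098 / 0.45913940 = 0.4546

Update 2:
  P(E) = 0.7449 × 0.4546 + 0.3479 × 0.5454 = 0.33863154 + 0.18974466 = 0.52837620
  P(H|E) = 0.33863154 / 0.52837620 = 0.6409

Final posterior: 0.6409


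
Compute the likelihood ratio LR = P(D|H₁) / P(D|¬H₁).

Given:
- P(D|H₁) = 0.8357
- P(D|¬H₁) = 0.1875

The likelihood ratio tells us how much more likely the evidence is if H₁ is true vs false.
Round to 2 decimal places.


Likelihood Ratio (LR) = P(D|H₁) / P(D|¬H₁)

LR = 0.8357 / 0.1875
   = 4.46

The evidence is 4.46 times more likely if H₁ is true than if H₁ is false.
LR > 1, so observing D raises the odds in favor of H₁.


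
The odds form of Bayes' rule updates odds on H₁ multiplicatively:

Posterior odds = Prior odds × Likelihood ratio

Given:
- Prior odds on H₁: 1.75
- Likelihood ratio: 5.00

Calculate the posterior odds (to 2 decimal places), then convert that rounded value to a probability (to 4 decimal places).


Step 1: Calculate posterior odds
Posterior odds = Prior odds × LR
               = 1.75 × 5.00
               = 8.75

Step 2: Convert to probability
P(H₁|E) = Posterior odds / (1 + Posterior odds)
       = 8.75 / (1 + 8.75)
       = 8.75 / 9.75
       = 0.8974

The evidence increased P(H₁) from 0.6364 to 0.8974.


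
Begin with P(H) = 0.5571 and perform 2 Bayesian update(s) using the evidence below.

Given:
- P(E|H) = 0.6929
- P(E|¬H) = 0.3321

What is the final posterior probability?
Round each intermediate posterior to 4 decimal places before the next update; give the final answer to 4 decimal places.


Sequential Bayesian updating:

Initial prior: P(H) = 0.5571

Update 1:
  P(E) = 0.6929 × 0.5571 + 0.3321 × 0.4429 = 0.38601459 + 0.14708709 = 0.53310168
  P(H|E) = 0.38601459 / 0.53310168 = 0.7241

Update 2:
  P(E) = 0.6929 × 0.7241 + 0.3321 × 0.2759 = 0.50172889 + 0.09162639 = 0.59335528
  P(H|E) = 0.50172889 / 0.59335528 = 0.8456

Final posterior: 0.8456


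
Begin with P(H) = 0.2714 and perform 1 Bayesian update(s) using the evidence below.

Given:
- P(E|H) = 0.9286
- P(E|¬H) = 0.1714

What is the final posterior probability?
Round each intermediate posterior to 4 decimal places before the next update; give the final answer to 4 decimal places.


Sequential Bayesian updating:

Initial prior: P(H) = 0.2714

Update 1:
  P(E) = 0.9286 × 0.2714 + 0.1714 × 0.7286 = 0.25202204 + 0.12488204 = 0.37690408
  P(H|E) = 0.25202204 / 0.37690408 = 0.6687

Final posterior: 0.6687


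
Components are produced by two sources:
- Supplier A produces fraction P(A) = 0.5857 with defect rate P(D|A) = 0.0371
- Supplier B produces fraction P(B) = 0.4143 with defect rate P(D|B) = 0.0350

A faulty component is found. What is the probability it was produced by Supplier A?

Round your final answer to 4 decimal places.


Let A = from Supplier A, D = faulty

Given:
- P(A) = 0.5857, P(B) = 0.4143
- P(D|A) = 0.0371, P(D|B) = 0.0350

Step 1: Find P(D)
P(D) = P(D|A)P(A) + P(D|B)P(B)
     = 0.0371 × 0.5857 + 0.0350 × 0.4143
     = 0.02172947 + 0.01450050
     = 0.03622997

Step 2: Apply Bayes' theorem
P(A|D) = P(D|A)P(A) / P(D)
       = 0.02172947 / 0.03622997
       = 0.5998


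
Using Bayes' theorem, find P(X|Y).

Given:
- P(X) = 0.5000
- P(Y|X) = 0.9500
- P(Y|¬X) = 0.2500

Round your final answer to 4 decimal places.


Bayes' theorem: P(X|Y) = P(Y|X) × P(X) / P(Y)

Step 1: Calculate P(Y) using law of total probability
P(Y) = P(Y|X)P(X) + P(Y|¬X)P(¬X)
     = 0.9500 × 0.5000 + 0.2500 × 0.5000
     = 0.47500000 + 0.12500000
     = 0.60000000

Step 2: Apply Bayes' theorem
P(X|Y) = P(Y|X) × P(X) / P(Y)
       = 0.47500000 / 0.60000000
       = 0.7917


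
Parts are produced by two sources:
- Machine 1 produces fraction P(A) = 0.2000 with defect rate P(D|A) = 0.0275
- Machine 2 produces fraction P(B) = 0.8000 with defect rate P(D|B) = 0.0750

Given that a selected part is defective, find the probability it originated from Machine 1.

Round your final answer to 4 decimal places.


Let A = from Machine 1, D = defective

Given:
- P(A) = 0.2000, P(B) = 0.8000
- P(D|A) = 0.0275, P(D|B) = 0.0750

Step 1: Find P(D)
P(D) = P(D|A)P(A) + P(D|B)P(B)
     = 0.0275 × 0.2000 + 0.0750 × 0.8000
     = 0.00550000 + 0.06000000
     = 0.06550000

Step 2: Apply Bayes' theorem
P(A|D) = P(D|A)P(A) / P(D)
       = 0.00550000 / 0.06550000
       = 0.0840


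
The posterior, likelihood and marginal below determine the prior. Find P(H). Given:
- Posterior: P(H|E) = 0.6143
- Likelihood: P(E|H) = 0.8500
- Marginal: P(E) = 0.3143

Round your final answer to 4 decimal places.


From Bayes' theorem: P(H|E) = P(E|H) × P(H) / P(E)

Rearranging for P(H):
P(H) = P(H|E) × P(E) / P(E|H)
     = 0.6143 × 0.3143 / 0.8500
     = 0.19307449 / 0.8500
     = 0.2271


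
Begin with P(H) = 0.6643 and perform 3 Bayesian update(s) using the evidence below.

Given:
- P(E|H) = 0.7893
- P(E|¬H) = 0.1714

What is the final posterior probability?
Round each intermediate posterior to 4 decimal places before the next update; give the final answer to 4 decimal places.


Sequential Bayesian updating:

Initial prior: P(H) = 0.6643

Update 1:
  P(E) = 0.7893 × 0.6643 + 0.1714 × 0.3357 = 0.52433199 + 0.05753898 = 0.58187097
  P(H|E) = 0.52433199 / 0.58187097 = 0.9011

Update 2:
  P(E) = 0.7893 × 0.9011 + 0.1714 × 0.0989 = 0.71123823 + 0.01695146 = 0.72818969
  P(H|E) = 0.71123823 / 0.72818969 = 0.9767

Update 3:
  P(E) = 0.7893 × 0.9767 + 0.1714 × 0.0233 = 0.77090931 + 0.00399362 = 0.77490293
  P(H|E) = 0.77090931 / 0.77490293 = 0.9948

Final posterior: 0.9948


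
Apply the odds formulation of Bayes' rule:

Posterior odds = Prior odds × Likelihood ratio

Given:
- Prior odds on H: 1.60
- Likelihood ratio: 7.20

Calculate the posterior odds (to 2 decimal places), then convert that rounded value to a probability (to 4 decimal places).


Step 1: Calculate posterior odds
Posterior odds = Prior odds × LR
               = 1.60 × 7.20
               = 11.52

Step 2: Convert to probability
P(H|E) = Posterior odds / (1 + Posterior odds)
       = 11.52 / (1 + 11.52)
       = 11.52 / 12.52
       = 0.9201

The evidence increased P(H) from 0.6154 to 0.9201.


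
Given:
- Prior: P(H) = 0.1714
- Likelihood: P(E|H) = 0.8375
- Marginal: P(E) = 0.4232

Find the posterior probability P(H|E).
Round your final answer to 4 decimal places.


Using Bayes' theorem:

P(H|E) = P(E|H) × P(H) / P(E)
       = 0.8375 × 0.1714 / 0.4232
       = 0.14354750 / 0.4232
       = 0.3392

The evidence strengthens our belief in H.
Prior: 0.1714 → Posterior: 0.3392


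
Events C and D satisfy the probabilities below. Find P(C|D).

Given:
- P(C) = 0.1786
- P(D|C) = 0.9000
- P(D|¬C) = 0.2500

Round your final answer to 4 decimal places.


Bayes' theorem: P(C|D) = P(D|C) × P(C) / P(D)

Step 1: Calculate P(D) using law of total probability
P(D) = P(D|C)P(C) + P(D|¬C)P(¬C)
     = 0.9000 × 0.1786 + 0.2500 × 0.8214
     = 0.16074000 + 0.20535000
     = 0.36609000

Step 2: Apply Bayes' theorem
P(C|D) = P(D|C) × P(C) / P(D)
       = 0.16074000 / 0.36609000
       = 0.4391


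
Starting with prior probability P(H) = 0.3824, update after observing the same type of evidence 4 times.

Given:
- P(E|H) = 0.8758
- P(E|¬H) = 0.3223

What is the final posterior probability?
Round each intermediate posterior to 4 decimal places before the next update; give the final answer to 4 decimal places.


Sequential Bayesian updating:

Initial prior: P(H) = 0.3824

Update 1:
  P(E) = 0.8758 × 0.3824 + 0.3223 × 0.6176 = 0.33490592 + 0.19905248 = 0.53395840
  P(H|E) = 0.33490592 / 0.53395840 = 0.6272

Update 2:
  P(E) = 0.8758 × 0.6272 + 0.3223 × 0.3728 = 0.54930176 + 0.12015344 = 0.66945520
  P(H|E) = 0.54930176 / 0.66945520 = 0.8205

Update 3:
  P(E) = 0.8758 × 0.8205 + 0.3223 × 0.1795 = 0.71859390 + 0.05785285 = 0.77644675
  P(H|E) = 0.71859390 / 0.77644675 = 0.9255

Update 4:
  P(E) = 0.8758 × 0.9255 + 0.3223 × 0.0745 = 0.81055290 + 0.02401135 = 0.83456425
  P(H|E) = 0.81055290 / 0.83456425 = 0.9712

Final posterior: 0.9712


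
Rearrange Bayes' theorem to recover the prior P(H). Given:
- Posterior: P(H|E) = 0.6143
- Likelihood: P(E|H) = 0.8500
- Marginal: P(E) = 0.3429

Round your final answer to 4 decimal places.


From Bayes' theorem: P(H|E) = P(E|H) × P(H) / P(E)

Rearranging for P(H):
P(H) = P(H|E) × P(E) / P(E|H)
     = 0.6143 × 0.3429 / 0.8500
     = 0.21064347 / 0.8500
     = 0.2478


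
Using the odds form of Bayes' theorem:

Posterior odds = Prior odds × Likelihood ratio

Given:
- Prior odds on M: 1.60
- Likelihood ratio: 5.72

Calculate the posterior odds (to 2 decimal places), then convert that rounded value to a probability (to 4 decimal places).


Step 1: Calculate posterior odds
Posterior odds = Prior odds × LR
               = 1.60 × 5.72
               = 9.15

Step 2: Convert to probability
P(M|E) = Posterior odds / (1 + Posterior odds)
       = 9.15 / (1 + 9.15)
       = 9.15 / 10.15
       = 0.9015

The evidence increased P(M) from 0.6154 to 0.9015.


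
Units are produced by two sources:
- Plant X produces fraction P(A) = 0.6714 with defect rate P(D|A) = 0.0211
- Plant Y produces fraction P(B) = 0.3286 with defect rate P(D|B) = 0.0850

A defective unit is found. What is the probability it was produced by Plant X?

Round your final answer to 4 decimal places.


Let A = from Plant X, D = defective

Given:
- P(A) = 0.6714, P(B) = 0.3286
- P(D|A) = 0.0211, P(D|B) = 0.0850

Step 1: Find P(D)
P(D) = P(D|A)P(A) + P(D|B)P(B)
     = 0.0211 × 0.6714 + 0.0850 × 0.3286
     = 0.01416654 + 0.02793100
     = 0.04209754

Step 2: Apply Bayes' theorem
P(A|D) = P(D|A)P(A) / P(D)
       = 0.01416654 / 0.04209754
       = 0.3365


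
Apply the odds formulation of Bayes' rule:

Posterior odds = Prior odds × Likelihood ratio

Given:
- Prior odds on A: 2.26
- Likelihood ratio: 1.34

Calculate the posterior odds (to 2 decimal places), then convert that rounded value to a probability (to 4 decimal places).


Step 1: Calculate posterior odds
Posterior odds = Prior odds × LR
               = 2.26 × 1.34
               = 3.03

Step 2: Convert to probability
P(A|E) = Posterior odds / (1 + Posterior odds)
       = 3.03 / (1 + 3.03)
       = 3.03 / 4.03
       = 0.7519

The evidence increased P(A) from 0.6933 to 0.7519.


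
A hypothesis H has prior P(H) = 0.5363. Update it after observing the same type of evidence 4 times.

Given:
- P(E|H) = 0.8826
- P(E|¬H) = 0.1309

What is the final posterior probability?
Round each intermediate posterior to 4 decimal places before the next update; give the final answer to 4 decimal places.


Sequential Bayesian updating:

Initial prior: P(H) = 0.5363

Update 1:
  P(E) = 0.8826 × 0.5363 + 0.1309 × 0.4637 = 0.47333838 + 0.06069833 = 0.53403671
  P(H|E) = 0.47333838 / 0.53403671 = 0.8863

Update 2:
  P(E) = 0.8826 × 0.8863 + 0.1309 × 0.1137 = 0.78224838 + 0.01488333 = 0.79713171
  P(H|E) = 0.78224838 / 0.79713171 = 0.9813

Update 3:
  P(E) = 0.8826 × 0.9813 + 0.1309 × 0.0187 = 0.86609538 + 0.00244783 = 0.86854321
  P(H|E) = 0.86609538 / 0.86854321 = 0.9972

Update 4:
  P(E) = 0.8826 × 0.9972 + 0.1309 × 0.0028 = 0.88012872 + 0.00036652 = 0.88049524
  P(H|E) = 0.88012872 / 0.88049524 = 0.9996

Final posterior: 0.9996


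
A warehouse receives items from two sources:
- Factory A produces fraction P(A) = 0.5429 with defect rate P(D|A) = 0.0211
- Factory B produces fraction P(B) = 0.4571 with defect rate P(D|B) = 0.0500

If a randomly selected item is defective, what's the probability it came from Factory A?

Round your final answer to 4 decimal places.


Let A = from Factory A, D = defective

Given:
- P(A) = 0.5429, P(B) = 0.4571
- P(D|A) = 0.0211, P(D|B) = 0.0500

Step 1: Find P(D)
P(D) = P(D|A)P(A) + P(D|B)P(B)
     = 0.0211 × 0.5429 + 0.0500 × 0.4571
     = 0.01145519 + 0.02285500
     = 0.03431019

Step 2: Apply Bayes' theorem
P(A|D) = P(D|A)P(A) / P(D)
       = 0.01145519 / 0.03431019
       = 0.3339


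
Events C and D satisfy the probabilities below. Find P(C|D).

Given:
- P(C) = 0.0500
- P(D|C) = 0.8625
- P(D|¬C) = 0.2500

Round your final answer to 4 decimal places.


Bayes' theorem: P(C|D) = P(D|C) × P(C) / P(D)

Step 1: Calculate P(D) using law of total probability
P(D) = P(D|C)P(C) + P(D|¬C)P(¬C)
     = 0.8625 × 0.0500 + 0.2500 × 0.9500
     = 0.04312500 + 0.23750000
     = 0.28062500

Step 2: Apply Bayes' theorem
P(C|D) = P(D|C) × P(C) / P(D)
       = 0.04312500 / 0.28062500
       = 0.1537


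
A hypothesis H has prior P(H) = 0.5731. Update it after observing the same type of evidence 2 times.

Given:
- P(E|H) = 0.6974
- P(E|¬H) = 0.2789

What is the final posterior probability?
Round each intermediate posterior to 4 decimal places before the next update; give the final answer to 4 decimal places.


Sequential Bayesian updating:

Initial prior: P(H) = 0.5731

Update 1:
  P(E) = 0.6974 × 0.5731 + 0.2789 × 0.4269 = 0.39967994 + 0.11906241 = 0.51874235
  P(H|E) = 0.39967994 / 0.51874235 = 0.7705

Update 2:
  P(E) = 0.6974 × 0.7705 + 0.2789 × 0.2295 = 0.53734670 + 0.06400755 = 0.60135425
  P(H|E) = 0.53734670 / 0.60135425 = 0.8936

Final posterior: 0.8936


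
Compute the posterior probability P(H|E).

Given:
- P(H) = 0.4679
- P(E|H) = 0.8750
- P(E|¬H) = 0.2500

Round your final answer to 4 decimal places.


Bayes' theorem: P(H|E) = P(E|H) × P(H) / P(E)

Step 1: Calculate P(E) using law of total probability
P(E) = P(E|H)P(H) + P(E|¬H)P(¬H)
     = 0.8750 × 0.4679 + 0.2500 × 0.5321
     = 0.40941250 + 0.13302500
     = 0.54243750

Step 2: Apply Bayes' theorem
P(H|E) = P(E|H) × P(H) / P(E)
       = 0.40941250 / 0.54243750
       = 0.7548


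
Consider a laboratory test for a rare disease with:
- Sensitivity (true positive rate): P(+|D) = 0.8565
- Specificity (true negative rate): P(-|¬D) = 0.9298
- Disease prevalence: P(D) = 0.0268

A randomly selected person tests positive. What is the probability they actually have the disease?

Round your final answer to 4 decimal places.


Let D = has disease, + = positive test

Given:
- P(D) = 0.0268 (prevalence)
- P(+|D) = 0.8565 (sensitivity)
- P(-|¬D) = 0.9298 (specificity)
- P(+|¬D) = 0.0702 (false positive rate = 1 - specificity)

Step 1: Find P(+)
P(+) = P(+|D)P(D) + P(+|¬D)P(¬D)
     = 0.8565 × 0.0268 + 0.0702 × 0.9732
     = 0.02295420 + 0.06831864
     = 0.09127284

Step 2: Apply Bayes' theorem for P(D|+)
P(D|+) = P(+|D)P(D) / P(+)
       = 0.02295420 / 0.09127284
       = 0.2515


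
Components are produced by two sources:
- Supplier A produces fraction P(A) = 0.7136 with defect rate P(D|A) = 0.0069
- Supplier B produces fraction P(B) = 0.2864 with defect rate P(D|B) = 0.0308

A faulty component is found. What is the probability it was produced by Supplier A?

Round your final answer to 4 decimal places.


Let A = from Supplier A, D = faulty

Given:
- P(A) = 0.7136, P(B) = 0.2864
- P(D|A) = 0.0069, P(D|B) = 0.0308

Step 1: Find P(D)
P(D) = P(D|A)P(A) + P(D|B)P(B)
     = 0.0069 × 0.7136 + 0.0308 × 0.2864
     = 0.00492384 + 0.00882112
     = 0.01374496

Step 2: Apply Bayes' theorem
P(A|D) = P(D|A)P(A) / P(D)
       = 0.00492384 / 0.01374496
       = 0.3582


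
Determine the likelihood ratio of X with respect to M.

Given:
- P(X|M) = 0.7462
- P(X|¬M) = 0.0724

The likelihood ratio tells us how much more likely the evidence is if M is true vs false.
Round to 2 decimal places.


Likelihood Ratio (LR) = P(X|M) / P(X|¬M)

LR = 0.7462 / 0.0724
   = 10.31

The evidence is 10.31 times more likely if M is true than if M is false.
LR > 1, so observing X raises the odds in favor of M.
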